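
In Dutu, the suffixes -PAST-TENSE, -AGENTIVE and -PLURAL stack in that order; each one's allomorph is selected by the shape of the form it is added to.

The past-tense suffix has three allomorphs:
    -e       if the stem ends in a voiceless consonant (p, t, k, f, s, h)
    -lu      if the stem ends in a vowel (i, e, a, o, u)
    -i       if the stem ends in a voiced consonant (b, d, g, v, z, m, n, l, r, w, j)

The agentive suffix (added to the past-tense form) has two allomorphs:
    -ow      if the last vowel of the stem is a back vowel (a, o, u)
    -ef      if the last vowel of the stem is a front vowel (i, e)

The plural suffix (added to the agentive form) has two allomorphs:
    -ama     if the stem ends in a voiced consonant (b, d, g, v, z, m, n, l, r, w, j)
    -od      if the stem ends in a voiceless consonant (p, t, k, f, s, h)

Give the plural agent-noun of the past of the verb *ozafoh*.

*ozafoh* — final sound /h/ (a voiceless consonant) → -e → *ozafohe*.
The past-tense form *ozafohe* — last vowel /e/ (a front vowel) → -ef → *ozafoheef*.
The final consonant of the agentive form *ozafoheef* is /f/, which is voiceless, so the plural suffix is -od, giving *ozafoheefod*.

ozafoheefod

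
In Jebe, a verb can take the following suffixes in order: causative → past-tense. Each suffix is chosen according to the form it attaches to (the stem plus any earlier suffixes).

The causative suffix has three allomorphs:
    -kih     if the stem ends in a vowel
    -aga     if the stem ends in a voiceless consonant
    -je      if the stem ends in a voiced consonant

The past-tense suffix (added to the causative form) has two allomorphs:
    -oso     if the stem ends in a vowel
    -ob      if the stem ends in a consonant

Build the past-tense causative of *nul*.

nuljeoso

Since the final sound of *nul* is /l/ (a voiced consonant), it takes -je, giving *nulje*.
Since the final sound of the causative form *nulje* is /e/ (a vowel), it takes -oso, giving *nuljeoso*.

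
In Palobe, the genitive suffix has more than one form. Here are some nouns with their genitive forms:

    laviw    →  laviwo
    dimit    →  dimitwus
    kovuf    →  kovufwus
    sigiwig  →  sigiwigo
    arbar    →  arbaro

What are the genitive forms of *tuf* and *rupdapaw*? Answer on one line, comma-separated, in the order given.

The suffix is conditioned by the final consonant: -wus when the stem ends in a voiceless consonant (*dimit*, *kovuf*); -o when the stem ends in a voiced consonant (*laviw*, *sigiwig*, *arbar*).
The final consonant of *tuf* is /f/, which is voiceless, so the suffix is -wus, giving *tufwus*.
The final consonant of *rupdapaw* is /w/, which is voiced, so the suffix is -o, giving *rupdapawo*.

tufwus, rupdapawo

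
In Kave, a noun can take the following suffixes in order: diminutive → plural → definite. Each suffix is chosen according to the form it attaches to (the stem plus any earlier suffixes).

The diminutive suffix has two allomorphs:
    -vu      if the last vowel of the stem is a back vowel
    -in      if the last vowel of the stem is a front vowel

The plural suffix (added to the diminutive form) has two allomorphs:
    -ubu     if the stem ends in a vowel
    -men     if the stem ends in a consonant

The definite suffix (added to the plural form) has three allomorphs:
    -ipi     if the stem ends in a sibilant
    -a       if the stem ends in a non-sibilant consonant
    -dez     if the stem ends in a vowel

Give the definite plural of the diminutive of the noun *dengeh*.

Since the last vowel of *dengeh* is /e/ (a front vowel), it takes -in, giving *dengehin*.
The diminutive form *dengehin*: final sound = /n/, a consonant → -men → *dengehinmen*.
Since the final sound of the plural form *dengehinmen* is /n/ (a non-sibilant consonant), it takes -a, giving *dengehinmena*.

dengehinmena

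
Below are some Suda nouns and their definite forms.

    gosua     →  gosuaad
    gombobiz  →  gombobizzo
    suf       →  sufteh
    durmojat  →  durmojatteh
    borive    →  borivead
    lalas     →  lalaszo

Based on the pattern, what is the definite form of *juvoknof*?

The alternation tracks the final sound of the stem — -zo when the stem ends in a sibilant (*gombobiz*, *lalas*); -teh when the stem ends in a non-sibilant consonant (*suf*, *durmojat*); -ad when the stem ends in a vowel (*gosua*, *borive*).
*juvoknof*: final sound = /f/, a non-sibilant consonant → -teh → *juvoknofteh*.

juvoknofteh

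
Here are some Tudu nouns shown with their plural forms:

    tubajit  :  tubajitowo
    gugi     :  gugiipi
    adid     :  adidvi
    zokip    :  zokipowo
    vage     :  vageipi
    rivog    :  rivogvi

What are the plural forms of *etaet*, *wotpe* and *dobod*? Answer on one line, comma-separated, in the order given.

etaetowo, wotpeipi, dobodvi

The alternation tracks the final sound of the stem — -owo when the stem ends in a voiceless consonant (*tubajit*, *zokip*); -vi when the stem ends in a voiced consonant (*adid*, *rivog*); -ipi when the stem ends in a vowel (*gugi*, *vage*).
*etaet*: final sound = /t/, a voiceless consonant → -owo → *etaetowo*.
*wotpe*: final sound = /e/, a vowel → -ipi → *wotpeipi*.
The final sound of *dobod* is /d/, which is a voiced consonant, so the suffix is -vi, giving *dobodvi*.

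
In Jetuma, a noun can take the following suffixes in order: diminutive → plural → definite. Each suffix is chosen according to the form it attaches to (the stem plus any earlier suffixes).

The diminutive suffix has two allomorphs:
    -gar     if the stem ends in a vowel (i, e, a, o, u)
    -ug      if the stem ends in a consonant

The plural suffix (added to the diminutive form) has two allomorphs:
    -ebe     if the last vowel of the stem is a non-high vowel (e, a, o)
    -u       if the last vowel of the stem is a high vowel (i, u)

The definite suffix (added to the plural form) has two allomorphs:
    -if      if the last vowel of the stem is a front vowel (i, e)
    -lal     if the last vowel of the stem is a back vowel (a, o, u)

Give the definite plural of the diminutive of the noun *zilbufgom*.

*zilbufgom*: final sound = /m/, a consonant → -ug → *zilbufgomug*.
The last vowel of the diminutive form *zilbufgomug* is /u/, which is a high vowel, so the plural suffix is -u, giving *zilbufgomugu*.
The plural form *zilbufgomugu* — last vowel /u/ (a back vowel) → -lal → *zilbufgomugulal*.

zilbufgomugulal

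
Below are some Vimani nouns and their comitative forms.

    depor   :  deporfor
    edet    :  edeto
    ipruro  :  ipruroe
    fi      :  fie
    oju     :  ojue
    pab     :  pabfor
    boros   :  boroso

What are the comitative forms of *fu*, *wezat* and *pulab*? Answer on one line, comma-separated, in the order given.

fue, wezato, pulabfor

The alternation tracks the final sound of the stem — -o when the stem ends in a voiceless consonant (*edet*, *boros*); -for when the stem ends in a voiced consonant (*depor*, *pab*); -e when the stem ends in a vowel (*ipruro*, *fi*, *oju*).
The final sound of *fu* is /u/, which is a vowel, so the suffix is -e, giving *fue*.
*wezat* — final sound /t/ (a voiceless consonant) → -o → *wezato*.
*pulab* — final sound /b/ (a voiced consonant) → -for → *pulabfor*.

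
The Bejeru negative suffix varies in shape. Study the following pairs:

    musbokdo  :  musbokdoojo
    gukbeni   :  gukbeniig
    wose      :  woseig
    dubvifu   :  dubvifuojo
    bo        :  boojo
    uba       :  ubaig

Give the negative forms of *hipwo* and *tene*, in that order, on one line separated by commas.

hipwoojo, teneig

The pattern is rounding harmony: -ojo when the last vowel of the stem is a rounded vowel (*musbokdo*, *dubvifu*, *bo*); -ig when the last vowel of the stem is an unrounded vowel (*gukbeni*, *wose*, *uba*).
*hipwo* — last vowel /o/ (a rounded vowel) → -ojo → *hipwoojo*.
*tene* — last vowel /e/ (an unrounded vowel) → -ig → *teneig*.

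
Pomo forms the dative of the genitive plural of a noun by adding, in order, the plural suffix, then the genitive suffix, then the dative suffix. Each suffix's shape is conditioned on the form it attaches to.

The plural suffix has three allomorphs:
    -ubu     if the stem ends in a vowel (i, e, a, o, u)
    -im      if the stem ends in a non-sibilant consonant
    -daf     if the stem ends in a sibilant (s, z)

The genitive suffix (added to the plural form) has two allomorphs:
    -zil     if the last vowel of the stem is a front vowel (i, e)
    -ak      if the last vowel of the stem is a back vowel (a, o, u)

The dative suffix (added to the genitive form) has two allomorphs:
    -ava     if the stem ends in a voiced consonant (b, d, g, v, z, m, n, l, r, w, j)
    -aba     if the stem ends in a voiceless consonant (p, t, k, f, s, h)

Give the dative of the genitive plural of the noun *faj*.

*faj*: final sound = /j/, a non-sibilant consonant → -im → *fajim*.
The plural form *fajim*: last vowel = /i/, a front vowel → -zil → *fajimzil*.
The genitive form *fajimzil*: final consonant = /l/, voiced → -ava → *fajimzilava*.

fajimzilava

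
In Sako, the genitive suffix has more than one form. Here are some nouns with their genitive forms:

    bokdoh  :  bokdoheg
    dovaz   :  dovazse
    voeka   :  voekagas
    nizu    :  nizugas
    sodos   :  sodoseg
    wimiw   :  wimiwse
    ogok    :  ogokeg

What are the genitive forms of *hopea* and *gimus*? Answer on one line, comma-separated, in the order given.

hopeagas, gimuseg

The pattern is voicing of the final sound: -eg when the stem ends in a voiceless consonant (*bokdoh*, *sodos*, *ogok*); -se when the stem ends in a voiced consonant (*dovaz*, *wimiw*); -gas when the stem ends in a vowel (*voeka*, *nizu*).
The final sound of *hopea* is /a/, which is a vowel, so the suffix is -gas, giving *hopeagas*.
*gimus* — final sound /s/ (a voiceless consonant) → -eg → *gimuseg*.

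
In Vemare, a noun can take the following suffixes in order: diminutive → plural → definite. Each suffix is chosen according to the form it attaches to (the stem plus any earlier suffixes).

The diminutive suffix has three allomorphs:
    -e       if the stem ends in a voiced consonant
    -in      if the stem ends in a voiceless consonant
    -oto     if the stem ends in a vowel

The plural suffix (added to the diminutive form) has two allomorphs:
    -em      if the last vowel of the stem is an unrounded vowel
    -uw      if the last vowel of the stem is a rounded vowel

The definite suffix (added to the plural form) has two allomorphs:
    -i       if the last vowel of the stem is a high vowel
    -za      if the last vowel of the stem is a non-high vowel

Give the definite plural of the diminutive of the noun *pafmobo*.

*pafmobo* — final sound /o/ (a vowel) → -oto → *pafmobooto*.
The last vowel of the diminutive form *pafmobooto* is /o/, which is a rounded vowel, so the plural suffix is -uw, giving *pafmobootouw*.
The last vowel of the plural form *pafmobootouw* is /u/, which is a high vowel, so the definite suffix is -i, giving *pafmobootouwi*.

pafmobootouwi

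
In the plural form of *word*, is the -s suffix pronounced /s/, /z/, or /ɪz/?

The stem *word* ends in a voiced non-sibilant sound.
The plural suffix surfaces as /ɪz/ after sibilants, /s/ after other voiceless consonants, and /z/ after other voiced sounds.
So the plural -s on *word* is pronounced /z/.

/z/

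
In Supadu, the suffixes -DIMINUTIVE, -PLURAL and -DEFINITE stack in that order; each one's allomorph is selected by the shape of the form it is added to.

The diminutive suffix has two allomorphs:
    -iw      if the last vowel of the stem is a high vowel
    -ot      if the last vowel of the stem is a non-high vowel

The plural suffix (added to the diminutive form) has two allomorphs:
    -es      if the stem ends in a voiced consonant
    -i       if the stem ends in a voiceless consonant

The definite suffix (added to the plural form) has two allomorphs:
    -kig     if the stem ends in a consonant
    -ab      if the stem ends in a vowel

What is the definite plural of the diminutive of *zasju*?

zasjuiweskig

The last vowel of *zasju* is /u/, which is a high vowel, so the diminutive suffix is -iw, giving *zasjuiw*.
The final consonant of the diminutive form *zasjuiw* is /w/, which is voiced, so the plural suffix is -es, giving *zasjuiwes*.
The final sound of the plural form *zasjuiwes* is /s/, which is a consonant, so the definite suffix is -kig, giving *zasjuiweskig*.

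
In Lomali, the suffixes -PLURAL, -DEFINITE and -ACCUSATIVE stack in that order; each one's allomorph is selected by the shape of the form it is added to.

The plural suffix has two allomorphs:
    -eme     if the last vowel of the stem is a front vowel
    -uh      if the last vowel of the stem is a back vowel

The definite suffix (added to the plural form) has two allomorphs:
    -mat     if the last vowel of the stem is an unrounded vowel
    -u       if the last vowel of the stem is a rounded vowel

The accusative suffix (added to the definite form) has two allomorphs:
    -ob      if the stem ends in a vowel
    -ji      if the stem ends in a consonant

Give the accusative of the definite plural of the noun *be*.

Since the last vowel of *be* is /e/ (a front vowel), it takes -eme, giving *beeme*.
The plural form *beeme*: last vowel = /e/, an unrounded vowel → -mat → *beememat*.
The definite form *beememat* — final sound /t/ (a consonant) → -ji → *beemematji*.

beemematji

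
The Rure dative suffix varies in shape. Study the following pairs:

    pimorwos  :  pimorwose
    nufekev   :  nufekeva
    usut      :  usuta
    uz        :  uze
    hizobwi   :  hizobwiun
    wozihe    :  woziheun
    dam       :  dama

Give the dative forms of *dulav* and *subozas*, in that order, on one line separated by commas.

The pattern is sibilance of the final sound: -e when the stem ends in a sibilant (*pimorwos*, *uz*); -a when the stem ends in a non-sibilant consonant (*nufekev*, *usut*, *dam*); -un when the stem ends in a vowel (*hizobwi*, *wozihe*).
The final sound of *dulav* is /v/, which is a non-sibilant consonant, so the suffix is -a, giving *dulava*.
The final sound of *subozas* is /s/, which is a sibilant, so the suffix is -e, giving *subozase*.

dulava, subozase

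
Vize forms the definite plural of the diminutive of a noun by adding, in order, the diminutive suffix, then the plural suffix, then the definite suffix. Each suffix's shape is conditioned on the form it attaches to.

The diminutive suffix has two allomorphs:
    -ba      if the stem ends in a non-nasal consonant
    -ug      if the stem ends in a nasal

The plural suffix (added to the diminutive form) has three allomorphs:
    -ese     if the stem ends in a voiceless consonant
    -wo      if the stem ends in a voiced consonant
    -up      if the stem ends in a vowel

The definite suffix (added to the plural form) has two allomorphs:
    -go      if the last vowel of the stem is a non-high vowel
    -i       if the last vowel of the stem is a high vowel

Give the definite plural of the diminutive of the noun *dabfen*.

Since the final consonant of *dabfen* is /n/ (a nasal), it takes -ug, giving *dabfenug*.
Since the final sound of the diminutive form *dabfenug* is /g/ (a voiced consonant), it takes -wo, giving *dabfenugwo*.
Since the last vowel of the plural form *dabfenugwo* is /o/ (a non-high vowel), it takes -go, giving *dabfenugwogo*.

dabfenugwogo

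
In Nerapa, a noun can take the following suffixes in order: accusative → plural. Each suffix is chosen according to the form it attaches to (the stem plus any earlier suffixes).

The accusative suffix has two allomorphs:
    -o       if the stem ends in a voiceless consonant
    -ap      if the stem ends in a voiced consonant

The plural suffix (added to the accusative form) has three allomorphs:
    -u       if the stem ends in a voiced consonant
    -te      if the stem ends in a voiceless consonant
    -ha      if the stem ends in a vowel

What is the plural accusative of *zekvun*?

Since the final consonant of *zekvun* is /n/ (voiced), it takes -ap, giving *zekvunap*.
The accusative form *zekvunap* — final sound /p/ (a voiceless consonant) → -te → *zekvunapte*.

zekvunapte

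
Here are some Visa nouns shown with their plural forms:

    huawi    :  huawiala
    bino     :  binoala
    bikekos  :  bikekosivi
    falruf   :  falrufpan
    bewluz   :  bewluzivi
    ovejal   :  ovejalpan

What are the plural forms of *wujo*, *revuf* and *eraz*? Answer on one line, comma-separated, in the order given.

wujoala, revufpan, erazivi

Looking at the final sound of each stem: -ivi when the stem ends in a sibilant (*bikekos*, *bewluz*); -pan when the stem ends in a non-sibilant consonant (*falruf*, *ovejal*); -ala when the stem ends in a vowel (*huawi*, *bino*).
*wujo*: final sound = /o/, a vowel → -ala → *wujoala*.
The final sound of *revuf* is /f/, which is a non-sibilant consonant, so the suffix is -pan, giving *revufpan*.
*eraz* — final sound /z/ (a sibilant) → -ivi → *erazivi*.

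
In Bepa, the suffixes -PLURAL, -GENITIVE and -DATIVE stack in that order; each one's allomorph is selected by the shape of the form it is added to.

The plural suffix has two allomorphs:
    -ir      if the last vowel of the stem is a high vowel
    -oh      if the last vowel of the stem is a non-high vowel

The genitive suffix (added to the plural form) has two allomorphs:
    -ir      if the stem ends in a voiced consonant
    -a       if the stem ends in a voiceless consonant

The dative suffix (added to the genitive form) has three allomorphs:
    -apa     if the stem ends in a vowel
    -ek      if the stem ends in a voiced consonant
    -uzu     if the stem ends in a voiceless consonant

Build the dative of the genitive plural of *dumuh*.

dumuhirirek

Since the last vowel of *dumuh* is /u/ (a high vowel), it takes -ir, giving *dumuhir*.
Since the final consonant of the plural form *dumuhir* is /r/ (voiced), it takes -ir, giving *dumuhirir*.
The genitive form *dumuhirir* — final sound /r/ (a voiced consonant) → -ek → *dumuhirirek*.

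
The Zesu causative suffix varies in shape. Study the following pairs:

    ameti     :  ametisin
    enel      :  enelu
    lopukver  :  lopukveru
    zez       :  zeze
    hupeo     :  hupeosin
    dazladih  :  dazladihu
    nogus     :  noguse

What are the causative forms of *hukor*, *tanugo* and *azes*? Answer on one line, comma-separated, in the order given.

The alternation tracks the final sound of the stem — -e when the stem ends in a sibilant (*zez*, *nogus*); -u when the stem ends in a non-sibilant consonant (*enel*, *lopukver*, *dazladih*); -sin when the stem ends in a vowel (*ameti*, *hupeo*).
The final sound of *hukor* is /r/, which is a non-sibilant consonant, so the suffix is -u, giving *hukoru*.
*tanugo* — final sound /o/ (a vowel) → -sin → *tanugosin*.
The final sound of *azes* is /s/, which is a sibilant, so the suffix is -e, giving *azese*.

hukoru, tanugosin, azese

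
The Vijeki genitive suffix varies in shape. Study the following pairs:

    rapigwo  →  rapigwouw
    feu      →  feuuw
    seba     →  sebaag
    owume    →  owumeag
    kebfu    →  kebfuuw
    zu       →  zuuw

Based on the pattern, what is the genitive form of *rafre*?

Looking at the last vowel of each stem: -uw when the last vowel of the stem is a rounded vowel (*rapigwo*, *feu*, *kebfu*, *zu*); -ag when the last vowel of the stem is an unrounded vowel (*seba*, *owume*).
*rafre*: last vowel = /e/, an unrounded vowel → -ag → *rafreag*.

rafreag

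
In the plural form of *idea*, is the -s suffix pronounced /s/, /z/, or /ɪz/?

/z/

The stem *idea* ends in a voiced non-sibilant sound.
The plural suffix surfaces as /ɪz/ after sibilants, /s/ after other voiceless consonants, and /z/ after other voiced sounds.
So the plural -s on *idea* is pronounced /z/.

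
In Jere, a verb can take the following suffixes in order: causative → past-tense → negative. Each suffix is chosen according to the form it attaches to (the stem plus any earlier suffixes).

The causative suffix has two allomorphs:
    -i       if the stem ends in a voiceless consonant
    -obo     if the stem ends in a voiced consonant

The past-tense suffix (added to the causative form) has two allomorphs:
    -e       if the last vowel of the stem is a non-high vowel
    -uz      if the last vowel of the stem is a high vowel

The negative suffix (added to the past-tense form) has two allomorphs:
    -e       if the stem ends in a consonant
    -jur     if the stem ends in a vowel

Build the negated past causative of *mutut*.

Since the final consonant of *mutut* is /t/ (voiceless), it takes -i, giving *mututi*.
Since the last vowel of the causative form *mututi* is /i/ (a high vowel), it takes -uz, giving *mututiuz*.
The past-tense form *mututiuz*: final sound = /z/, a consonant → -e → *mututiuze*.

mututiuze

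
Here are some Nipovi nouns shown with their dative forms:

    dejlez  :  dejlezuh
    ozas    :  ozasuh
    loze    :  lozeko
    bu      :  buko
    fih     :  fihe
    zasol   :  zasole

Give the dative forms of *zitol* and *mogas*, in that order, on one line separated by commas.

The suffix is conditioned by the final sound: -uh when the stem ends in a sibilant (*dejlez*, *ozas*); -e when the stem ends in a non-sibilant consonant (*fih*, *zasol*); -ko when the stem ends in a vowel (*loze*, *bu*).
*zitol*: final sound = /l/, a non-sibilant consonant → -e → *zitole*.
The final sound of *mogas* is /s/, which is a sibilant, so the suffix is -uh, giving *mogasuh*.

zitole, mogasuh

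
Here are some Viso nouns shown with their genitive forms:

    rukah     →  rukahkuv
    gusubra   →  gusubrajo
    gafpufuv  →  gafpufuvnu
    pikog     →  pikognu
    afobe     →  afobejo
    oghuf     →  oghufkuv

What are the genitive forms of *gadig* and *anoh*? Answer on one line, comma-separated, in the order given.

gadignu, anohkuv

Looking at the final sound of each stem: -kuv when the stem ends in a voiceless consonant (*rukah*, *oghuf*); -nu when the stem ends in a voiced consonant (*gafpufuv*, *pikog*); -jo when the stem ends in a vowel (*gusubra*, *afobe*).
The final sound of *gadig* is /g/, which is a voiced consonant, so the suffix is -nu, giving *gadignu*.
The final sound of *anoh* is /h/, which is a voiceless consonant, so the suffix is -kuv, giving *anohkuv*.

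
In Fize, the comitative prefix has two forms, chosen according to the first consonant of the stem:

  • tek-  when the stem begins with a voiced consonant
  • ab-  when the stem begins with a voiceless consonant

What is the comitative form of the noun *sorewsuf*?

*sorewsuf*: first consonant = /s/, voiceless → ab- → *absorewsuf*.

absorewsuf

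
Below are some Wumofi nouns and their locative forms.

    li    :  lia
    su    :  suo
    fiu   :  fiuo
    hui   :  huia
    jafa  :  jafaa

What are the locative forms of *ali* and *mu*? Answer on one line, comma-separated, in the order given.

The alternation tracks the last vowel of the stem — -o when the last vowel of the stem is a rounded vowel (*su*, *fiu*); -a when the last vowel of the stem is an unrounded vowel (*li*, *hui*, *jafa*).
*ali* — last vowel /i/ (an unrounded vowel) → -a → *alia*.
The last vowel of *mu* is /u/, which is a rounded vowel, so the suffix is -o, giving *muo*.

alia, muo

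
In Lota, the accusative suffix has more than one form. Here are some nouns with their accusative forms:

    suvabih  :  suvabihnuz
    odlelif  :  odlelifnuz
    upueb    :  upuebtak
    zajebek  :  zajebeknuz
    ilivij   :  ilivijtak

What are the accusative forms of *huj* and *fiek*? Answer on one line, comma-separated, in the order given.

hujtak, fieknuz

The suffix is conditioned by the final consonant: -nuz when the stem ends in a voiceless consonant (*suvabih*, *odlelif*, *zajebek*); -tak when the stem ends in a voiced consonant (*upueb*, *ilivij*).
The final consonant of *huj* is /j/, which is voiced, so the suffix is -tak, giving *hujtak*.
*fiek*: final consonant = /k/, voiceless → -nuz → *fieknuz*.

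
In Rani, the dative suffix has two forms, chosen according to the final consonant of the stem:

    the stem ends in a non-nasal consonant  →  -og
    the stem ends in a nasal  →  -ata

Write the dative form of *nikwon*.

nikwonata

*nikwon* — final consonant /n/ (a nasal) → -ata → *nikwonata*.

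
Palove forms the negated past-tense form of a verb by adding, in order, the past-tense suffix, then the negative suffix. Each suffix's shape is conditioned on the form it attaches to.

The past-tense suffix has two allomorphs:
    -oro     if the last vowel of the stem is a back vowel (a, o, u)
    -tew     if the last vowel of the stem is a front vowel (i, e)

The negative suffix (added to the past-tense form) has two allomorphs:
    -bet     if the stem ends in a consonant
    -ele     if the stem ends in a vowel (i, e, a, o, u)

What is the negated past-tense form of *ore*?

oretewbet

*ore*: last vowel = /e/, a front vowel → -tew → *oretew*.
Since the final sound of the past-tense form *oretew* is /w/ (a consonant), it takes -bet, giving *oretewbet*.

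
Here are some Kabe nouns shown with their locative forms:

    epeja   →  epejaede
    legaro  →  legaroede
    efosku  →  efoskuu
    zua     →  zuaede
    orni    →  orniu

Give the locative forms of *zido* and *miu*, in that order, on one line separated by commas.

The suffix is conditioned by the last vowel: -u when the last vowel of the stem is a high vowel (*efosku*, *orni*); -ede when the last vowel of the stem is a non-high vowel (*epeja*, *legaro*, *zua*).
Since the last vowel of *zido* is /o/ (a non-high vowel), it takes -ede, giving *zidoede*.
*miu*: last vowel = /u/, a high vowel → -u → *miuu*.

zidoede, miuu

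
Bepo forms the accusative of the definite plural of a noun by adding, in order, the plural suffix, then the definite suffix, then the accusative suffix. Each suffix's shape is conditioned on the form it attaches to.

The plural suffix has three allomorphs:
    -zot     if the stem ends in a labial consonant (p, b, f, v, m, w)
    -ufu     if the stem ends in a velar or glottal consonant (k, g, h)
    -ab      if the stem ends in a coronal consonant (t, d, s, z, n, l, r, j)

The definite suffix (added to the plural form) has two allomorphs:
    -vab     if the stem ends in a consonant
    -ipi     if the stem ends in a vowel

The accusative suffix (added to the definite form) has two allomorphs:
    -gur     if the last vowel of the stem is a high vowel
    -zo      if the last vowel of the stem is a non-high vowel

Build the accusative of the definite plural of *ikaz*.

ikazabvabzo

Since the final consonant of *ikaz* is /z/ (coronal), it takes -ab, giving *ikazab*.
Since the final sound of the plural form *ikazab* is /b/ (a consonant), it takes -vab, giving *ikazabvab*.
The last vowel of the definite form *ikazabvab* is /a/, which is a non-high vowel, so the accusative suffix is -zo, giving *ikazabvabzo*.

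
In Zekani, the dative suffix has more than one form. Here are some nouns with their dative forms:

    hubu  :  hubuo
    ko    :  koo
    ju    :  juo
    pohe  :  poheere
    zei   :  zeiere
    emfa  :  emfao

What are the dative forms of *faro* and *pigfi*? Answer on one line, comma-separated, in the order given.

faroo, pigfiere

The suffix is conditioned by the last vowel: -ere when the last vowel of the stem is a front vowel (*pohe*, *zei*); -o when the last vowel of the stem is a back vowel (*hubu*, *ko*, *ju*, *emfa*).
The last vowel of *faro* is /o/, which is a back vowel, so the suffix is -o, giving *faroo*.
The last vowel of *pigfi* is /i/, which is a front vowel, so the suffix is -ere, giving *pigfiere*.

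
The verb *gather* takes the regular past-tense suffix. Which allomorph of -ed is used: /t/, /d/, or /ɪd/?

The stem *gather* ends in a voiced sound other than /d/.
The -ed suffix is realized as /ɪd/ after /t, d/; as /t/ after other voiceless consonants; and as /d/ after other voiced sounds.
So -ed on *gather* is pronounced /d/.

/d/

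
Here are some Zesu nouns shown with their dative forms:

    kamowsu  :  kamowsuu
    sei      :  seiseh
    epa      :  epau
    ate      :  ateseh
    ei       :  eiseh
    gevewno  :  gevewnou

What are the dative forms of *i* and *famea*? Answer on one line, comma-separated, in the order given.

Looking at the last vowel of each stem: -seh when the last vowel of the stem is a front vowel (*sei*, *ate*, *ei*); -u when the last vowel of the stem is a back vowel (*kamowsu*, *epa*, *gevewno*).
*i*: last vowel = /i/, a front vowel → -seh → *iseh*.
Since the last vowel of *famea* is /a/ (a back vowel), it takes -u, giving *fameau*.

iseh, fameau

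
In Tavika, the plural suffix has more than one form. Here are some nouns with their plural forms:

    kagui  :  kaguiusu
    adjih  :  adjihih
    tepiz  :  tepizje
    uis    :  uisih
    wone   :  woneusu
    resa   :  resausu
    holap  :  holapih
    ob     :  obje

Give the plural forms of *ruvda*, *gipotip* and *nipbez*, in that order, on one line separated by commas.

The alternation tracks the final sound of the stem — -ih when the stem ends in a voiceless consonant (*adjih*, *uis*, *holap*); -je when the stem ends in a voiced consonant (*tepiz*, *ob*); -usu when the stem ends in a vowel (*kagui*, *wone*, *resa*).
*ruvda* — final sound /a/ (a vowel) → -usu → *ruvdausu*.
The final sound of *gipotip* is /p/, which is a voiceless consonant, so the suffix is -ih, giving *gipotipih*.
*nipbez*: final sound = /z/, a voiced consonant → -je → *nipbezje*.

ruvdausu, gipotipih, nipbezje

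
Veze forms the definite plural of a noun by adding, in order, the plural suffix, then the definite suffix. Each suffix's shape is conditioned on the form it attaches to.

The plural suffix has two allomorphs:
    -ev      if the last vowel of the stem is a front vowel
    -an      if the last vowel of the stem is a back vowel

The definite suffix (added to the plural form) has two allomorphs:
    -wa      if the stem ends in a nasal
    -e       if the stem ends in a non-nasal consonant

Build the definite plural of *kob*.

kobanwa

*kob* — last vowel /o/ (a back vowel) → -an → *koban*.
The plural form *koban*: final consonant = /n/, a nasal → -wa → *kobanwa*.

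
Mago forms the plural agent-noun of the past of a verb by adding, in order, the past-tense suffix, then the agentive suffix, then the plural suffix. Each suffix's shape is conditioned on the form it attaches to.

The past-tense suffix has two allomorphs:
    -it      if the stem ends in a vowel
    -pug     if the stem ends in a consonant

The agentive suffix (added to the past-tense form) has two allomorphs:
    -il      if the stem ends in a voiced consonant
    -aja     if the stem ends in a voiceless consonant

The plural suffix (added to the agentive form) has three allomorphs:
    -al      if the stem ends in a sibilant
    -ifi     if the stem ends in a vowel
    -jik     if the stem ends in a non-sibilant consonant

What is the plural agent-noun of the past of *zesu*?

zesuitajaifi

*zesu* — final sound /u/ (a vowel) → -it → *zesuit*.
The final consonant of the past-tense form *zesuit* is /t/, which is voiceless, so the agentive suffix is -aja, giving *zesuitaja*.
The final sound of the agentive form *zesuitaja* is /a/, which is a vowel, so the plural suffix is -ifi, giving *zesuitajaifi*.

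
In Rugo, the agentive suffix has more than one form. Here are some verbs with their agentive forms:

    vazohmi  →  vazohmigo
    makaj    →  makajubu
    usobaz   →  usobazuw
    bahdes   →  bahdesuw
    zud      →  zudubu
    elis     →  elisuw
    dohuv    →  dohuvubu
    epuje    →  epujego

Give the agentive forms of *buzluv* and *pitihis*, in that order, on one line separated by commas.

Looking at the final sound of each stem: -uw when the stem ends in a sibilant (*usobaz*, *bahdes*, *elis*); -ubu when the stem ends in a non-sibilant consonant (*makaj*, *zud*, *dohuv*); -go when the stem ends in a vowel (*vazohmi*, *epuje*).
*buzluv*: final sound = /v/, a non-sibilant consonant → -ubu → *buzluvubu*.
The final sound of *pitihis* is /s/, which is a sibilant, so the suffix is -uw, giving *pitihisuw*.

buzluvubu, pitihisuw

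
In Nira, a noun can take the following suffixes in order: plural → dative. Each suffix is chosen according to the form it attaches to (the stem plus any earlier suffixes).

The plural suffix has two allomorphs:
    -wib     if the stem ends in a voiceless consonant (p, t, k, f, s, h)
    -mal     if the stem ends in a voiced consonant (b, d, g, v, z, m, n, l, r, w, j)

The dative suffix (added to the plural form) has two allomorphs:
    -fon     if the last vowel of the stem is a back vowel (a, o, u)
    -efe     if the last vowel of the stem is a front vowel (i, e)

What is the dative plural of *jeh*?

jehwibefe

*jeh*: final consonant = /h/, voiceless → -wib → *jehwib*.
The plural form *jehwib* — last vowel /i/ (a front vowel) → -efe → *jehwibefe*.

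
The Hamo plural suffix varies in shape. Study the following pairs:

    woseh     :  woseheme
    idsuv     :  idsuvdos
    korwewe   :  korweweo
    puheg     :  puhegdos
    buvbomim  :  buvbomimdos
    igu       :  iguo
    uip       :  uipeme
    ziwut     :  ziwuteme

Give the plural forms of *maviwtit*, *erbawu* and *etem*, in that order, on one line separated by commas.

maviwtiteme, erbawuo, etemdos

The alternation tracks the final sound of the stem — -eme when the stem ends in a voiceless consonant (*woseh*, *uip*, *ziwut*); -dos when the stem ends in a voiced consonant (*idsuv*, *puheg*, *buvbomim*); -o when the stem ends in a vowel (*korwewe*, *igu*).
The final sound of *maviwtit* is /t/, which is a voiceless consonant, so the suffix is -eme, giving *maviwtiteme*.
*erbawu* — final sound /u/ (a vowel) → -o → *erbawuo*.
*etem* — final sound /m/ (a voiced consonant) → -dos → *etemdos*.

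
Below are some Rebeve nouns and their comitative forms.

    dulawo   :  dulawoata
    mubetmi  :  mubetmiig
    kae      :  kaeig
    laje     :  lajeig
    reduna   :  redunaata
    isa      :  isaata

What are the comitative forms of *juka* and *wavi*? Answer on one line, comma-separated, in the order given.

jukaata, waviig

Looking at the last vowel of each stem: -ig when the last vowel of the stem is a front vowel (*mubetmi*, *kae*, *laje*); -ata when the last vowel of the stem is a back vowel (*dulawo*, *reduna*, *isa*).
Since the last vowel of *juka* is /a/ (a back vowel), it takes -ata, giving *jukaata*.
The last vowel of *wavi* is /i/, which is a front vowel, so the suffix is -ig, giving *waviig*.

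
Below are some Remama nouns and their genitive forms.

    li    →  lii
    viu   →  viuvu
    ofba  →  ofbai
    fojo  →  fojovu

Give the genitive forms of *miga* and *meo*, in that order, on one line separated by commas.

The pattern is rounding harmony: -vu when the last vowel of the stem is a rounded vowel (*viu*, *fojo*); -i when the last vowel of the stem is an unrounded vowel (*li*, *ofba*).
*miga*: last vowel = /a/, an unrounded vowel → -i → *migai*.
*meo*: last vowel = /o/, a rounded vowel → -vu → *meovu*.

migai, meovu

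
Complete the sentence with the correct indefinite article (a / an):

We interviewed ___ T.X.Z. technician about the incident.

The indefinite article is chosen by the initial *sound* of the following word, not its spelling.
The initialism *T.X.Z.* is read letter by letter; the first letter, T, is pronounced /tiː/, which begins with a consonant sound.
So the article is *a*: We interviewed a T.X.Z. technician about the incident.

a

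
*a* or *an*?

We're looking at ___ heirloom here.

an

The indefinite article is chosen by the initial *sound* of the following word, not its spelling.
*heirloom* begins with the sound /ɛ/ (silent h) — a vowel sound.
So the article is *an*: We're looking at an heirloom here.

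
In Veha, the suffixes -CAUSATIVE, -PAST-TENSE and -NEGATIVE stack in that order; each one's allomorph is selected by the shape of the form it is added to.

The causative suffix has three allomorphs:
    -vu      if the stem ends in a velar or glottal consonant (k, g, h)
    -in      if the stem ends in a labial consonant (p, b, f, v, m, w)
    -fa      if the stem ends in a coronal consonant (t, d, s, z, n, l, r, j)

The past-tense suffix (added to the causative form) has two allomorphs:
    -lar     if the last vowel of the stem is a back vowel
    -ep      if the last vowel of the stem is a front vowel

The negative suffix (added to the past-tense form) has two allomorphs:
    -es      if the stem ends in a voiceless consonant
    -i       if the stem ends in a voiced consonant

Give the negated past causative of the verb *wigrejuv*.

The final consonant of *wigrejuv* is /v/, which is labial, so the causative suffix is -in, giving *wigrejuvin*.
The last vowel of the causative form *wigrejuvin* is /i/, which is a front vowel, so the past-tense suffix is -ep, giving *wigrejuvinep*.
The past-tense form *wigrejuvinep* — final consonant /p/ (voiceless) → -es → *wigrejuvinepes*.

wigrejuvinepes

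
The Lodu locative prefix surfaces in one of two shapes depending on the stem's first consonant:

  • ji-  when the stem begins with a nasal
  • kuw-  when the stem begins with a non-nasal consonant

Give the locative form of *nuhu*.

*nuhu*: first consonant = /n/, a nasal → ji- → *jinuhu*.

jinuhu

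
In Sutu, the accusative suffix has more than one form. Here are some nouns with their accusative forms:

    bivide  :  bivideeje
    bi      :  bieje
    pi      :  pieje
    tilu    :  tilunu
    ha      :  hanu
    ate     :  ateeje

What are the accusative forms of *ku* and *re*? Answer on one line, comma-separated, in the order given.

The alternation tracks the last vowel of the stem — -eje when the last vowel of the stem is a front vowel (*bivide*, *bi*, *pi*, *ate*); -nu when the last vowel of the stem is a back vowel (*tilu*, *ha*).
Since the last vowel of *ku* is /u/ (a back vowel), it takes -nu, giving *kunu*.
The last vowel of *re* is /e/, which is a front vowel, so the suffix is -eje, giving *reeje*.

kunu, reeje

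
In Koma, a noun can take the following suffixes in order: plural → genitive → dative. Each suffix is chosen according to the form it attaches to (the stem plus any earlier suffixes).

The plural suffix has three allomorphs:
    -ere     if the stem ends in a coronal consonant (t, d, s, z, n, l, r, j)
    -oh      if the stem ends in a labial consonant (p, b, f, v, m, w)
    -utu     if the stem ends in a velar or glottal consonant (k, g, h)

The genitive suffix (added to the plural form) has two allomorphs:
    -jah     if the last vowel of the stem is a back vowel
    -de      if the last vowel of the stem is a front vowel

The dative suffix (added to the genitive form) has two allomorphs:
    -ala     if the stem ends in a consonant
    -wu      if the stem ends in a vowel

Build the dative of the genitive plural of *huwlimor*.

huwlimoreredewu

Since the final consonant of *huwlimor* is /r/ (coronal), it takes -ere, giving *huwlimorere*.
The plural form *huwlimorere*: last vowel = /e/, a front vowel → -de → *huwlimorerede*.
The genitive form *huwlimorerede*: final sound = /e/, a vowel → -wu → *huwlimoreredewu*.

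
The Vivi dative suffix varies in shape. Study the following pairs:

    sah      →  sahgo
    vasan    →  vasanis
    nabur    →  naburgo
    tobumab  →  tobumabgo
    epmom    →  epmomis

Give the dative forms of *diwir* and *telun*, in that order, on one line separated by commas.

The alternation tracks the final consonant of the stem — -is when the stem ends in a nasal (*vasan*, *epmom*); -go when the stem ends in a non-nasal consonant (*sah*, *nabur*, *tobumab*).
Since the final consonant of *diwir* is /r/ (non-nasal), it takes -go, giving *diwirgo*.
*telun*: final consonant = /n/, a nasal → -is → *telunis*.

diwirgo, telunis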